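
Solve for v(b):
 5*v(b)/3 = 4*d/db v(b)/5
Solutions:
 v(b) = C1*exp(25*b/12)


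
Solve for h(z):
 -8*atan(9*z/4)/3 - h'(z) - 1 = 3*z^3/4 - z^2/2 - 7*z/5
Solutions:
 h(z) = C1 - 3*z^4/16 + z^3/6 + 7*z^2/10 - 8*z*atan(9*z/4)/3 - z + 16*log(81*z^2 + 16)/27


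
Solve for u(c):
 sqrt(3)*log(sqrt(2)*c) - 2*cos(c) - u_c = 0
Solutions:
 u(c) = C1 + sqrt(3)*c*(log(c) - 1) + sqrt(3)*c*log(2)/2 - 2*sin(c)


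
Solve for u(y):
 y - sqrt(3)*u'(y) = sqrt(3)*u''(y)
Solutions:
 u(y) = C1 + C2*exp(-y) + sqrt(3)*y^2/6 - sqrt(3)*y/3


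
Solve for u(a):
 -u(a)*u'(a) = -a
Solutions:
 u(a) = -sqrt(C1 + a^2)
 u(a) = sqrt(C1 + a^2)


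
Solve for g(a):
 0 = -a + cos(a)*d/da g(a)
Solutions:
 g(a) = C1 + Integral(a/cos(a), a)


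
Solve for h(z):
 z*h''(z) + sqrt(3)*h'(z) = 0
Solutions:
 h(z) = C1 + C2*z^(1 - sqrt(3))


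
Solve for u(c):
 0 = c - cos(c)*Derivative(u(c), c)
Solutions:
 u(c) = C1 + Integral(c/cos(c), c)


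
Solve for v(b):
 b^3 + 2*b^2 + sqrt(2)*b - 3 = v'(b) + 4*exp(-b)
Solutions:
 v(b) = C1 + b^4/4 + 2*b^3/3 + sqrt(2)*b^2/2 - 3*b + 4*exp(-b)


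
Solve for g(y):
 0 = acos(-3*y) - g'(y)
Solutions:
 g(y) = C1 + y*acos(-3*y) + sqrt(1 - 9*y^2)/3


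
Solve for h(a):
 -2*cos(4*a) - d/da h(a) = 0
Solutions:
 h(a) = C1 - sin(4*a)/2


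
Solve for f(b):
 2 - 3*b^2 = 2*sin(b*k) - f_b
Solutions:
 f(b) = C1 + b^3 - 2*b - 2*cos(b*k)/k


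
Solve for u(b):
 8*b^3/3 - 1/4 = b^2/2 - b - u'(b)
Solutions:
 u(b) = C1 - 2*b^4/3 + b^3/6 - b^2/2 + b/4


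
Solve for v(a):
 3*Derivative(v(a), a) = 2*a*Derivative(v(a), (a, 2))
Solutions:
 v(a) = C1 + C2*a^(5/2)


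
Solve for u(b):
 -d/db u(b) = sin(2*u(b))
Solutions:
 u(b) = pi - acos((-C1 - exp(4*b))/(C1 - exp(4*b)))/2
 u(b) = acos((-C1 - exp(4*b))/(C1 - exp(4*b)))/2


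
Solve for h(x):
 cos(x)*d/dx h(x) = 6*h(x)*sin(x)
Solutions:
 h(x) = C1/cos(x)^6


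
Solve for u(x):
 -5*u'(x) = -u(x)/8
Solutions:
 u(x) = C1*exp(x/40)


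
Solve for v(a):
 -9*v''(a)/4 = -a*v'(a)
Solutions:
 v(a) = C1 + C2*erfi(sqrt(2)*a/3)


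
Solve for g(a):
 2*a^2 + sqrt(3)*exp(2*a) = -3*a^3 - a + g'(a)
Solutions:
 g(a) = C1 + 3*a^4/4 + 2*a^3/3 + a^2/2 + sqrt(3)*exp(2*a)/2


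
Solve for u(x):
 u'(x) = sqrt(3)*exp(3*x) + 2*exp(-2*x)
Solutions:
 u(x) = C1 + sqrt(3)*exp(3*x)/3 - exp(-2*x)


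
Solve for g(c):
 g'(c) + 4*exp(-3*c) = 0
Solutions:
 g(c) = C1 + 4*exp(-3*c)/3


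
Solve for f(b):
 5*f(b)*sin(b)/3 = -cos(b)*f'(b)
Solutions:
 f(b) = C1*cos(b)^(5/3)


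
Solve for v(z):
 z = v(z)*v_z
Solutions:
 v(z) = -sqrt(C1 + z^2)
 v(z) = sqrt(C1 + z^2)


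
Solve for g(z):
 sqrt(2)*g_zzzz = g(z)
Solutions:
 g(z) = C1*exp(-2^(7/8)*z/2) + C2*exp(2^(7/8)*z/2) + C3*sin(2^(7/8)*z/2) + C4*cos(2^(7/8)*z/2)


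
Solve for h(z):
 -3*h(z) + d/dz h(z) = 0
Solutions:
 h(z) = C1*exp(3*z)


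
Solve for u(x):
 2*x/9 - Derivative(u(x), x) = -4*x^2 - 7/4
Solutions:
 u(x) = C1 + 4*x^3/3 + x^2/9 + 7*x/4


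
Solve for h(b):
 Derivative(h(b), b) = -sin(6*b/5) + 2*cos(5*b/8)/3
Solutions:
 h(b) = C1 + 16*sin(5*b/8)/15 + 5*cos(6*b/5)/6


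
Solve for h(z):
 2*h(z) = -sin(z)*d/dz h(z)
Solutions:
 h(z) = C1*(cos(z) + 1)/(cos(z) - 1)


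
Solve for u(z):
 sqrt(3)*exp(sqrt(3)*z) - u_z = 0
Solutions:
 u(z) = C1 + exp(sqrt(3)*z)


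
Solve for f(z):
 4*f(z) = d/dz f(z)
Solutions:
 f(z) = C1*exp(4*z)


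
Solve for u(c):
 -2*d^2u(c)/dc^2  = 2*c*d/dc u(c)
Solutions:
 u(c) = C1 + C2*erf(sqrt(2)*c/2)


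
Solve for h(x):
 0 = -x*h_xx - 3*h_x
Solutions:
 h(x) = C1 + C2/x^2


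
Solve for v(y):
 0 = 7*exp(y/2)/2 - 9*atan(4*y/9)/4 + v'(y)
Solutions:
 v(y) = C1 + 9*y*atan(4*y/9)/4 - 7*exp(y/2) - 81*log(16*y^2 + 81)/32


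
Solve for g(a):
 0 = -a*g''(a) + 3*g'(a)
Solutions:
 g(a) = C1 + C2*a^4


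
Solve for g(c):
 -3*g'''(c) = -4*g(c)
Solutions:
 g(c) = C3*exp(6^(2/3)*c/3) + (C1*sin(2^(2/3)*3^(1/6)*c/2) + C2*cos(2^(2/3)*3^(1/6)*c/2))*exp(-6^(2/3)*c/6)


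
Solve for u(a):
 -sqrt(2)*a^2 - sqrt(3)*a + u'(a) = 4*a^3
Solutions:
 u(a) = C1 + a^4 + sqrt(2)*a^3/3 + sqrt(3)*a^2/2


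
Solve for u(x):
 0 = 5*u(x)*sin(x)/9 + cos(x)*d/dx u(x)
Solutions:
 u(x) = C1*cos(x)^(5/9)


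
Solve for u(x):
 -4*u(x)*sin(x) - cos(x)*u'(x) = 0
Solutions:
 u(x) = C1*cos(x)^4


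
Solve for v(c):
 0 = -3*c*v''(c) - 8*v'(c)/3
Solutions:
 v(c) = C1 + C2*c^(1/9)


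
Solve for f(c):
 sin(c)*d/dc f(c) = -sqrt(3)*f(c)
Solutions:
 f(c) = C1*(cos(c) + 1)^(sqrt(3)/2)/(cos(c) - 1)^(sqrt(3)/2)


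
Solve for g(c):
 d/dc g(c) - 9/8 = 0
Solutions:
 g(c) = C1 + 9*c/8


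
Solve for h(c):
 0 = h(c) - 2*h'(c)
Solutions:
 h(c) = C1*exp(c/2)


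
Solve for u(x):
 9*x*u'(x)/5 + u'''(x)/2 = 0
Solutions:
 u(x) = C1 + Integral(C2*airyai(-18^(1/3)*5^(2/3)*x/5) + C3*airybi(-18^(1/3)*5^(2/3)*x/5), x)


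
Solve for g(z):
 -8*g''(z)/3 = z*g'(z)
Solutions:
 g(z) = C1 + C2*erf(sqrt(3)*z/4)


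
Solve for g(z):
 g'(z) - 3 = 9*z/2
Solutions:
 g(z) = C1 + 9*z^2/4 + 3*z


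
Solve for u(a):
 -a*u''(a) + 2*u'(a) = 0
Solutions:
 u(a) = C1 + C2*a^3


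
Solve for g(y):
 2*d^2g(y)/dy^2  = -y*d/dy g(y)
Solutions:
 g(y) = C1 + C2*erf(y/2)


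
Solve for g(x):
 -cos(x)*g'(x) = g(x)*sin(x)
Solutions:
 g(x) = C1*cos(x)


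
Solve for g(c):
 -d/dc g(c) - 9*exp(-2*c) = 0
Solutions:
 g(c) = C1 + 9*exp(-2*c)/2


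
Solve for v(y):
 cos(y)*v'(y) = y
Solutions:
 v(y) = C1 + Integral(y/cos(y), y)


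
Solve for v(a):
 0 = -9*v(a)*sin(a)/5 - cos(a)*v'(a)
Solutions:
 v(a) = C1*cos(a)^(9/5)


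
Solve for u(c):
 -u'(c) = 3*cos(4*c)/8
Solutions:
 u(c) = C1 - 3*sin(4*c)/32


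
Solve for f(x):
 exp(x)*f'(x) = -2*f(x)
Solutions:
 f(x) = C1*exp(2*exp(-x))


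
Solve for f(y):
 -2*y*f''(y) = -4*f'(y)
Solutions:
 f(y) = C1 + C2*y^3


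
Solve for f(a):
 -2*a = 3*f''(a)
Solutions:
 f(a) = C1 + C2*a - a^3/9


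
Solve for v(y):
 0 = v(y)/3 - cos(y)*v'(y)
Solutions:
 v(y) = C1*(sin(y) + 1)^(1/6)/(sin(y) - 1)^(1/6)


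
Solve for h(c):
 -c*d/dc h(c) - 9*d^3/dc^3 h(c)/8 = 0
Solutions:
 h(c) = C1 + Integral(C2*airyai(-2*3^(1/3)*c/3) + C3*airybi(-2*3^(1/3)*c/3), c)


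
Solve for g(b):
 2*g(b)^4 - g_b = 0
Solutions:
 g(b) = (-1/(C1 + 6*b))^(1/3)
 g(b) = (-1/(C1 + 2*b))^(1/3)*(-3^(2/3) - 3*3^(1/6)*I)/6
 g(b) = (-1/(C1 + 2*b))^(1/3)*(-3^(2/3) + 3*3^(1/6)*I)/6


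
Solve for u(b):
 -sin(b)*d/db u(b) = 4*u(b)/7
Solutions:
 u(b) = C1*(cos(b) + 1)^(2/7)/(cos(b) - 1)^(2/7)


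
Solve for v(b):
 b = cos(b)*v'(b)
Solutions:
 v(b) = C1 + Integral(b/cos(b), b)


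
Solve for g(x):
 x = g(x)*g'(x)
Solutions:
 g(x) = -sqrt(C1 + x^2)
 g(x) = sqrt(C1 + x^2)


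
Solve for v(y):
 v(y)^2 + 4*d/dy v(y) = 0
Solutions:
 v(y) = 4/(C1 + y)


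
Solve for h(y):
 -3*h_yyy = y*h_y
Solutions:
 h(y) = C1 + Integral(C2*airyai(-3^(2/3)*y/3) + C3*airybi(-3^(2/3)*y/3), y)


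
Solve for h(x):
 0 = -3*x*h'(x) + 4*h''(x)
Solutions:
 h(x) = C1 + C2*erfi(sqrt(6)*x/4)


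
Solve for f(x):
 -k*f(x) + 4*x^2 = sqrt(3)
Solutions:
 f(x) = (4*x^2 - sqrt(3))/k


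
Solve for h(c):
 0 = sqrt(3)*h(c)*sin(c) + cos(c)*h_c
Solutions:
 h(c) = C1*cos(c)^(sqrt(3))


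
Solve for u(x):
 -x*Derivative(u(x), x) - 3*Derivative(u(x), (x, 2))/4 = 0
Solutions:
 u(x) = C1 + C2*erf(sqrt(6)*x/3)


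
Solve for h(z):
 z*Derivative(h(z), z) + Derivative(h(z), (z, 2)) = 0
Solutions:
 h(z) = C1 + C2*erf(sqrt(2)*z/2)


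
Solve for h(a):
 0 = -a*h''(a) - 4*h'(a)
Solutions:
 h(a) = C1 + C2/a^3


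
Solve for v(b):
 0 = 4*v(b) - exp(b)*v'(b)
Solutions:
 v(b) = C1*exp(-4*exp(-b))


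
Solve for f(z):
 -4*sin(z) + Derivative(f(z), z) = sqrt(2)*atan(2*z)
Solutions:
 f(z) = C1 + sqrt(2)*(z*atan(2*z) - log(4*z^2 + 1)/4) - 4*cos(z)


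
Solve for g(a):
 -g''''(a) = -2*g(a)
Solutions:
 g(a) = C1*exp(-2^(1/4)*a) + C2*exp(2^(1/4)*a) + C3*sin(2^(1/4)*a) + C4*cos(2^(1/4)*a)


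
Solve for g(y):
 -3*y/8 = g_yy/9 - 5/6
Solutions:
 g(y) = C1 + C2*y - 9*y^3/16 + 15*y^2/4


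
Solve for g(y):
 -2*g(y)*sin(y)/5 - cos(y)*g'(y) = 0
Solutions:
 g(y) = C1*cos(y)^(2/5)


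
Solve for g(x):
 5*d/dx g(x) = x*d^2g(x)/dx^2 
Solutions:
 g(x) = C1 + C2*x^6


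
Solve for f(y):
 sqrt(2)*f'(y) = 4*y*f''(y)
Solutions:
 f(y) = C1 + C2*y^(sqrt(2)/4 + 1)


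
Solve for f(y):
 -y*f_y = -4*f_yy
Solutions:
 f(y) = C1 + C2*erfi(sqrt(2)*y/4)


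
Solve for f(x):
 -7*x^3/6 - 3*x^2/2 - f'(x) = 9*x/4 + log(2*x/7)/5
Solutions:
 f(x) = C1 - 7*x^4/24 - x^3/2 - 9*x^2/8 - x*log(x)/5 - x*log(2)/5 + x/5 + x*log(7)/5


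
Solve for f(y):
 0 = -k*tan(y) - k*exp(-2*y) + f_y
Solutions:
 f(y) = C1 + k*(log(tan(y)^2 + 1) - exp(-2*y))/2


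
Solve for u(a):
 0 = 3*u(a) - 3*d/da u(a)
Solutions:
 u(a) = C1*exp(a)


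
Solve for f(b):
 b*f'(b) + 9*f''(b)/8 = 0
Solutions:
 f(b) = C1 + C2*erf(2*b/3)


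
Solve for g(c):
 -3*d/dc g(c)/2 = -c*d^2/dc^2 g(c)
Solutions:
 g(c) = C1 + C2*c^(5/2)


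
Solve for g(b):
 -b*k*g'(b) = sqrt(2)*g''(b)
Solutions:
 g(b) = Piecewise((-2^(3/4)*sqrt(pi)*C1*erf(2^(1/4)*b*sqrt(k)/2)/(2*sqrt(k)) - C2, (k > 0) | (k < 0)), (-C1*b - C2, True))


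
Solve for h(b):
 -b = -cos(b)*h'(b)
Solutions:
 h(b) = C1 + Integral(b/cos(b), b)


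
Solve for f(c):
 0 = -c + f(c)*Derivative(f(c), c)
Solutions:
 f(c) = -sqrt(C1 + c^2)
 f(c) = sqrt(C1 + c^2)


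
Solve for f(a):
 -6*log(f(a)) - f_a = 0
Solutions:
 li(f(a)) = C1 - 6*a


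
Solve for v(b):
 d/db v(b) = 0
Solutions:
 v(b) = C1


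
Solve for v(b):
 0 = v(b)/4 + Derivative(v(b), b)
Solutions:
 v(b) = C1*exp(-b/4)


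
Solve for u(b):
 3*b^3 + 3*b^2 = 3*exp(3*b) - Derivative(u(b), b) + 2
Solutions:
 u(b) = C1 - 3*b^4/4 - b^3 + 2*b + exp(3*b)


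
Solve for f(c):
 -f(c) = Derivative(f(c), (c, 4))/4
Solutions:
 f(c) = (C1*sin(c) + C2*cos(c))*exp(-c) + (C3*sin(c) + C4*cos(c))*exp(c)


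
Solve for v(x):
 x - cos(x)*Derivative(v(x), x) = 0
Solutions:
 v(x) = C1 + Integral(x/cos(x), x)


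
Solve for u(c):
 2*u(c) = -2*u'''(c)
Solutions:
 u(c) = C3*exp(-c) + (C1*sin(sqrt(3)*c/2) + C2*cos(sqrt(3)*c/2))*exp(c/2)


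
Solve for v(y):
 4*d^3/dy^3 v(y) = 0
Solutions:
 v(y) = C1 + C2*y + C3*y^2


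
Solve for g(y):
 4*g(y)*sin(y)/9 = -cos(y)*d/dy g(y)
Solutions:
 g(y) = C1*cos(y)^(4/9)


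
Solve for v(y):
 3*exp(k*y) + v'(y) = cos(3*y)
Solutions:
 v(y) = C1 + sin(3*y)/3 - 3*exp(k*y)/k


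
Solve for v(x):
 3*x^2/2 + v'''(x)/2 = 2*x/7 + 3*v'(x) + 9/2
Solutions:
 v(x) = C1 + C2*exp(-sqrt(6)*x) + C3*exp(sqrt(6)*x) + x^3/6 - x^2/21 - 4*x/3


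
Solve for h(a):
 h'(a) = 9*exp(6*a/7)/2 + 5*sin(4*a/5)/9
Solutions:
 h(a) = C1 + 21*exp(6*a/7)/4 - 25*cos(4*a/5)/36


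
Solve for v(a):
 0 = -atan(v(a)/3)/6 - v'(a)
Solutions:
 Integral(1/atan(_y/3), (_y, v(a))) = C1 - a/6


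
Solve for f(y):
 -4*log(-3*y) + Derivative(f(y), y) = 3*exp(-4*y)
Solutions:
 f(y) = C1 + 4*y*log(-y) + 4*y*(-1 + log(3)) - 3*exp(-4*y)/4


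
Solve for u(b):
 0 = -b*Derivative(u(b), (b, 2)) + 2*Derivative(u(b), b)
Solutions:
 u(b) = C1 + C2*b^3


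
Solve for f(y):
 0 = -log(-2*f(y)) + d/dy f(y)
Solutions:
 -Integral(1/(log(-_y) + log(2)), (_y, f(y))) = C1 - y


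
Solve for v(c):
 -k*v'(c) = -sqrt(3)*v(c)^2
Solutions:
 v(c) = -k/(C1*k + sqrt(3)*c)


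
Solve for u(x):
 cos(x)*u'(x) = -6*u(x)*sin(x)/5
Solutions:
 u(x) = C1*cos(x)^(6/5)


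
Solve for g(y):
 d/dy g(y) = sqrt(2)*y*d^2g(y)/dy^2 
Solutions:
 g(y) = C1 + C2*y^(sqrt(2)/2 + 1)


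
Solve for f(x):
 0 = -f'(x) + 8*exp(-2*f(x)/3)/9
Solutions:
 f(x) = 3*log(-sqrt(C1 + 8*x)) - 6*log(3) + 3*log(6)/2
 f(x) = 3*log(C1 + 8*x)/2 - 6*log(3) + 3*log(6)/2


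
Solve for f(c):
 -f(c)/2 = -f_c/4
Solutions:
 f(c) = C1*exp(2*c)


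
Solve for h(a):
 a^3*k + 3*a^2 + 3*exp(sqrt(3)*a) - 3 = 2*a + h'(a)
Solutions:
 h(a) = C1 + a^4*k/4 + a^3 - a^2 - 3*a + sqrt(3)*exp(sqrt(3)*a)


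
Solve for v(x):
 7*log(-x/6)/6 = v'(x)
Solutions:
 v(x) = C1 + 7*x*log(-x)/6 + 7*x*(-log(6) - 1)/6


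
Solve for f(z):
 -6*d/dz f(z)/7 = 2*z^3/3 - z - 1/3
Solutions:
 f(z) = C1 - 7*z^4/36 + 7*z^2/12 + 7*z/18


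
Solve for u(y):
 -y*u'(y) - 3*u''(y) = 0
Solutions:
 u(y) = C1 + C2*erf(sqrt(6)*y/6)


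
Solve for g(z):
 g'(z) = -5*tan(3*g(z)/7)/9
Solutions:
 g(z) = -7*asin(C1*exp(-5*z/21))/3 + 7*pi/3
 g(z) = 7*asin(C1*exp(-5*z/21))/3


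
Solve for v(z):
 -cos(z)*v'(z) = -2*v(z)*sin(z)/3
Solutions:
 v(z) = C1/cos(z)^(2/3)


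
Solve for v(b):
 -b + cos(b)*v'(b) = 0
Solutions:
 v(b) = C1 + Integral(b/cos(b), b)


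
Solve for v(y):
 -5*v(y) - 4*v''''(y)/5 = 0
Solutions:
 v(y) = (C1*sin(sqrt(5)*y/2) + C2*cos(sqrt(5)*y/2))*exp(-sqrt(5)*y/2) + (C3*sin(sqrt(5)*y/2) + C4*cos(sqrt(5)*y/2))*exp(sqrt(5)*y/2)


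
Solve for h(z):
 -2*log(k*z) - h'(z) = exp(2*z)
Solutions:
 h(z) = C1 - 2*z*log(k*z) + 2*z - exp(2*z)/2


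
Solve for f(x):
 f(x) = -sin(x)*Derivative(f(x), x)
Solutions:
 f(x) = C1*sqrt(cos(x) + 1)/sqrt(cos(x) - 1)


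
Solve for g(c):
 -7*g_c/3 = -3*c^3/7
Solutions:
 g(c) = C1 + 9*c^4/196


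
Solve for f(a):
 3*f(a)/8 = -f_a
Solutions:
 f(a) = C1*exp(-3*a/8)


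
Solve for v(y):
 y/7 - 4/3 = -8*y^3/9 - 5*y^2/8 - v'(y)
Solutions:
 v(y) = C1 - 2*y^4/9 - 5*y^3/24 - y^2/14 + 4*y/3


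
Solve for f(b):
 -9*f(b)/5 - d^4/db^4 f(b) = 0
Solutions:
 f(b) = (C1*sin(5^(3/4)*sqrt(6)*b/10) + C2*cos(5^(3/4)*sqrt(6)*b/10))*exp(-5^(3/4)*sqrt(6)*b/10) + (C3*sin(5^(3/4)*sqrt(6)*b/10) + C4*cos(5^(3/4)*sqrt(6)*b/10))*exp(5^(3/4)*sqrt(6)*b/10)


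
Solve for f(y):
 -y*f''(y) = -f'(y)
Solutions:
 f(y) = C1 + C2*y^2


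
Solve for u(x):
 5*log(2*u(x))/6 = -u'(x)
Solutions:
 6*Integral(1/(log(_y) + log(2)), (_y, u(x)))/5 = C1 - x


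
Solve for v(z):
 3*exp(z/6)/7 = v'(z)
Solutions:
 v(z) = C1 + 18*exp(z/6)/7


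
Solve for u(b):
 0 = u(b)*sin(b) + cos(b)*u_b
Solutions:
 u(b) = C1*cos(b)


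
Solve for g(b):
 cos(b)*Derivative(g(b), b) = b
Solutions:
 g(b) = C1 + Integral(b/cos(b), b)


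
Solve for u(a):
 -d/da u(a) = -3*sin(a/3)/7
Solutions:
 u(a) = C1 - 9*cos(a/3)/7


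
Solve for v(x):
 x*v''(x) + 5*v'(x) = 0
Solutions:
 v(x) = C1 + C2/x^4


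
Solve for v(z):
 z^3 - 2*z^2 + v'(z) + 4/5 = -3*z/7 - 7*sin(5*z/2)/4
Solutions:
 v(z) = C1 - z^4/4 + 2*z^3/3 - 3*z^2/14 - 4*z/5 + 7*cos(5*z/2)/10


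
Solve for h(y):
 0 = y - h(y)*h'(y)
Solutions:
 h(y) = -sqrt(C1 + y^2)
 h(y) = sqrt(C1 + y^2)


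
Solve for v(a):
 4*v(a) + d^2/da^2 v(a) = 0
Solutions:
 v(a) = C1*sin(2*a) + C2*cos(2*a)


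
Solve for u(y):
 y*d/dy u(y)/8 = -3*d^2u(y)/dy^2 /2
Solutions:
 u(y) = C1 + C2*erf(sqrt(6)*y/12)


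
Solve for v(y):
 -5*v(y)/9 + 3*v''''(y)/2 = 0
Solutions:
 v(y) = C1*exp(-30^(1/4)*y/3) + C2*exp(30^(1/4)*y/3) + C3*sin(30^(1/4)*y/3) + C4*cos(30^(1/4)*y/3)


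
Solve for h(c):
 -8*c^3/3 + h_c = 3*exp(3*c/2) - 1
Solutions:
 h(c) = C1 + 2*c^4/3 - c + 2*exp(3*c/2)


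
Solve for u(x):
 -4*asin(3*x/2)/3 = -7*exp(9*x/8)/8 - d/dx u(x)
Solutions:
 u(x) = C1 + 4*x*asin(3*x/2)/3 + 4*sqrt(4 - 9*x^2)/9 - 7*exp(9*x/8)/9


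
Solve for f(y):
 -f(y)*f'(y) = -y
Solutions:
 f(y) = -sqrt(C1 + y^2)
 f(y) = sqrt(C1 + y^2)


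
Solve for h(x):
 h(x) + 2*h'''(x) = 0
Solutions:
 h(x) = C3*exp(-2^(2/3)*x/2) + (C1*sin(2^(2/3)*sqrt(3)*x/4) + C2*cos(2^(2/3)*sqrt(3)*x/4))*exp(2^(2/3)*x/4)


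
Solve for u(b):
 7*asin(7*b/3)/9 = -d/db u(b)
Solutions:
 u(b) = C1 - 7*b*asin(7*b/3)/9 - sqrt(9 - 49*b^2)/9


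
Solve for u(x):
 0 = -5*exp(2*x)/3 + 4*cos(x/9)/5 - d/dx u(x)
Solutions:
 u(x) = C1 - 5*exp(2*x)/6 + 36*sin(x/9)/5


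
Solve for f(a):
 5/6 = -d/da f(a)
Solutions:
 f(a) = C1 - 5*a/6


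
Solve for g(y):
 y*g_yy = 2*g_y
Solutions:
 g(y) = C1 + C2*y^3


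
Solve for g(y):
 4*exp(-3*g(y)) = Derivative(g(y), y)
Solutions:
 g(y) = log(C1 + 12*y)/3
 g(y) = log((-3^(1/3) - 3^(5/6)*I)*(C1 + 4*y)^(1/3)/2)
 g(y) = log((-3^(1/3) + 3^(5/6)*I)*(C1 + 4*y)^(1/3)/2)


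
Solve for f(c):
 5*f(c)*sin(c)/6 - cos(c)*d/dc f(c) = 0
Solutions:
 f(c) = C1/cos(c)^(5/6)


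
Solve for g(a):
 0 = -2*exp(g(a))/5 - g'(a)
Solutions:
 g(a) = log(1/(C1 + 2*a)) + log(5)


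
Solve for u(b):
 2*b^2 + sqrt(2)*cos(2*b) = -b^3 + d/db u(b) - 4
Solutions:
 u(b) = C1 + b^4/4 + 2*b^3/3 + 4*b + sqrt(2)*sin(2*b)/2


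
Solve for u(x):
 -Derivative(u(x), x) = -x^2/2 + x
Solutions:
 u(x) = C1 + x^3/6 - x^2/2


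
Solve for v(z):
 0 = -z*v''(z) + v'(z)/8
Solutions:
 v(z) = C1 + C2*z^(9/8)


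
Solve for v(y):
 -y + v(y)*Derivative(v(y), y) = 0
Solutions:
 v(y) = -sqrt(C1 + y^2)
 v(y) = sqrt(C1 + y^2)


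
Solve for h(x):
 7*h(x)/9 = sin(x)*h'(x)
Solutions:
 h(x) = C1*(cos(x) - 1)^(7/18)/(cos(x) + 1)^(7/18)


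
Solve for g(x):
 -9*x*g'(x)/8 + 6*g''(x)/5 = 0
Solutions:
 g(x) = C1 + C2*erfi(sqrt(30)*x/8)


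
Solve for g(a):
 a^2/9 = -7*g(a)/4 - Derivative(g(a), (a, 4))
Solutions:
 g(a) = -4*a^2/63 + (C1*sin(7^(1/4)*a/2) + C2*cos(7^(1/4)*a/2))*exp(-7^(1/4)*a/2) + (C3*sin(7^(1/4)*a/2) + C4*cos(7^(1/4)*a/2))*exp(7^(1/4)*a/2)


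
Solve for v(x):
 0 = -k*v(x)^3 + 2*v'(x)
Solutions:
 v(x) = -sqrt(-1/(C1 + k*x))
 v(x) = sqrt(-1/(C1 + k*x))


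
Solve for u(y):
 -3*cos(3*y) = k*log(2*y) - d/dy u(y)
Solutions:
 u(y) = C1 + k*y*(log(y) - 1) + k*y*log(2) + sin(3*y)


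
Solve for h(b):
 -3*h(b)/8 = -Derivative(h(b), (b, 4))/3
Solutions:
 h(b) = C1*exp(-2^(1/4)*sqrt(3)*b/2) + C2*exp(2^(1/4)*sqrt(3)*b/2) + C3*sin(2^(1/4)*sqrt(3)*b/2) + C4*cos(2^(1/4)*sqrt(3)*b/2)


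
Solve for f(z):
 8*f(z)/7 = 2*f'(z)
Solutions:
 f(z) = C1*exp(4*z/7)


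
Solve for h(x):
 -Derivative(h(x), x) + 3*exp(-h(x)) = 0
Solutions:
 h(x) = log(C1 + 3*x)


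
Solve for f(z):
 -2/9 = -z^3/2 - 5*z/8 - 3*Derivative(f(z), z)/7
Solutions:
 f(z) = C1 - 7*z^4/24 - 35*z^2/48 + 14*z/27


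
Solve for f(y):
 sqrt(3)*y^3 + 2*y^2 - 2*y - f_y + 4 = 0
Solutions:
 f(y) = C1 + sqrt(3)*y^4/4 + 2*y^3/3 - y^2 + 4*y


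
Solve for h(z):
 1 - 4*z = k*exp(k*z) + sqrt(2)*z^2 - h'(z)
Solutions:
 h(z) = C1 + sqrt(2)*z^3/3 + 2*z^2 - z + exp(k*z)


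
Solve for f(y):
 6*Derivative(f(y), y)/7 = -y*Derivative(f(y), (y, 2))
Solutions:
 f(y) = C1 + C2*y^(1/7)


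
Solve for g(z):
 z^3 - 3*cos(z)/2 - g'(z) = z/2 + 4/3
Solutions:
 g(z) = C1 + z^4/4 - z^2/4 - 4*z/3 - 3*sin(z)/2


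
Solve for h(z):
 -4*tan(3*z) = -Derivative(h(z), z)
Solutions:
 h(z) = C1 - 4*log(cos(3*z))/3


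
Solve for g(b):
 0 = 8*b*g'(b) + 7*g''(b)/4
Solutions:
 g(b) = C1 + C2*erf(4*sqrt(7)*b/7)


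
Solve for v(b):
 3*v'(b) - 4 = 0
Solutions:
 v(b) = C1 + 4*b/3


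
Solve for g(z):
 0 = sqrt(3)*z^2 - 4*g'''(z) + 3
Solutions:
 g(z) = C1 + C2*z + C3*z^2 + sqrt(3)*z^5/240 + z^3/8


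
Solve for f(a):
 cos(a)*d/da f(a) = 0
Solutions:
 f(a) = C1


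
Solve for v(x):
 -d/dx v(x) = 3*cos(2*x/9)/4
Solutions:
 v(x) = C1 - 27*sin(2*x/9)/8


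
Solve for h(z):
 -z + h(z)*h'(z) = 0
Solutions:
 h(z) = -sqrt(C1 + z^2)
 h(z) = sqrt(C1 + z^2)


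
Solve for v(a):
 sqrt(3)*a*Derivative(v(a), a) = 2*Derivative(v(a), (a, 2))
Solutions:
 v(a) = C1 + C2*erfi(3^(1/4)*a/2)


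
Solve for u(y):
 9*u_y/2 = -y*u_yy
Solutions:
 u(y) = C1 + C2/y^(7/2)


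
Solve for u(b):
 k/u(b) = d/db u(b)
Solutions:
 u(b) = -sqrt(C1 + 2*b*k)
 u(b) = sqrt(C1 + 2*b*k)


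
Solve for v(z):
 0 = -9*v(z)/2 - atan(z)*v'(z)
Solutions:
 v(z) = C1*exp(-9*Integral(1/atan(z), z)/2)


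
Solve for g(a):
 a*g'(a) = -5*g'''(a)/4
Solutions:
 g(a) = C1 + Integral(C2*airyai(-10^(2/3)*a/5) + C3*airybi(-10^(2/3)*a/5), a)


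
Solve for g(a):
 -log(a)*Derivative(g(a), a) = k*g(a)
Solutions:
 g(a) = C1*exp(-k*li(a))


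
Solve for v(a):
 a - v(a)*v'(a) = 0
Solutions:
 v(a) = -sqrt(C1 + a^2)
 v(a) = sqrt(C1 + a^2)


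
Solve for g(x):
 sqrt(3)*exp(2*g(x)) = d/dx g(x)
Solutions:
 g(x) = log(-sqrt(-1/(C1 + sqrt(3)*x))) - log(2)/2
 g(x) = log(-1/(C1 + sqrt(3)*x))/2 - log(2)/2


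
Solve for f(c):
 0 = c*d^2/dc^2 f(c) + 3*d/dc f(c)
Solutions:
 f(c) = C1 + C2/c^2


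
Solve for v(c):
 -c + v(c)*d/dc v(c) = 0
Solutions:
 v(c) = -sqrt(C1 + c^2)
 v(c) = sqrt(C1 + c^2)


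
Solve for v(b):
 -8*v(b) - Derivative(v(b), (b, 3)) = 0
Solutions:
 v(b) = C3*exp(-2*b) + (C1*sin(sqrt(3)*b) + C2*cos(sqrt(3)*b))*exp(b)


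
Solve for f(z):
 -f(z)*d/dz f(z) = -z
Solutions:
 f(z) = -sqrt(C1 + z^2)
 f(z) = sqrt(C1 + z^2)


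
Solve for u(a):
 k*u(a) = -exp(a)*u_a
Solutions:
 u(a) = C1*exp(k*exp(-a))


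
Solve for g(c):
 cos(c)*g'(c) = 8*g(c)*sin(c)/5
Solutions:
 g(c) = C1/cos(c)^(8/5)


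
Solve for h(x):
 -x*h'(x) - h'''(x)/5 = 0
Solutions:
 h(x) = C1 + Integral(C2*airyai(-5^(1/3)*x) + C3*airybi(-5^(1/3)*x), x)


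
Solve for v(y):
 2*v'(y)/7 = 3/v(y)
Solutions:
 v(y) = -sqrt(C1 + 21*y)
 v(y) = sqrt(C1 + 21*y)


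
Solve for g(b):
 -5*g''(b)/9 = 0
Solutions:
 g(b) = C1 + C2*b


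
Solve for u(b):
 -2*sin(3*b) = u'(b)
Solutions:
 u(b) = C1 + 2*cos(3*b)/3


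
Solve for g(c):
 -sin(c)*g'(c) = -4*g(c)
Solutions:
 g(c) = C1*(cos(c)^2 - 2*cos(c) + 1)/(cos(c)^2 + 2*cos(c) + 1)


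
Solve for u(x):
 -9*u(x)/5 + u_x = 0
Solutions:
 u(x) = C1*exp(9*x/5)


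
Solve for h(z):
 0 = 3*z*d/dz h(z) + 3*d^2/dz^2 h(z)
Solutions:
 h(z) = C1 + C2*erf(sqrt(2)*z/2)


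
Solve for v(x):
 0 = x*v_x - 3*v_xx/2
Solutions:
 v(x) = C1 + C2*erfi(sqrt(3)*x/3)


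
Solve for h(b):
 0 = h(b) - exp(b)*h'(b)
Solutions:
 h(b) = C1*exp(-exp(-b))


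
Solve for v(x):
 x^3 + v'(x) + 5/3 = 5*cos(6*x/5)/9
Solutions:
 v(x) = C1 - x^4/4 - 5*x/3 + 25*sin(6*x/5)/54


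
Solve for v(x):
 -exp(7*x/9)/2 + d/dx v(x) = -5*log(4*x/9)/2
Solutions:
 v(x) = C1 - 5*x*log(x)/2 + x*(-5*log(2) + 5/2 + 5*log(3)) + 9*exp(7*x/9)/14


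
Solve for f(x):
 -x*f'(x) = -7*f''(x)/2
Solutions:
 f(x) = C1 + C2*erfi(sqrt(7)*x/7)


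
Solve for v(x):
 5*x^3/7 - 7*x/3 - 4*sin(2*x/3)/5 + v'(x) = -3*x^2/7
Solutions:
 v(x) = C1 - 5*x^4/28 - x^3/7 + 7*x^2/6 - 6*cos(2*x/3)/5


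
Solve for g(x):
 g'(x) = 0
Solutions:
 g(x) = C1


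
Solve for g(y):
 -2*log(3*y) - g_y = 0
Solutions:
 g(y) = C1 - 2*y*log(y) - y*log(9) + 2*y


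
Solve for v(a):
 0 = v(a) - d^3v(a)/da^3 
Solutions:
 v(a) = C3*exp(a) + (C1*sin(sqrt(3)*a/2) + C2*cos(sqrt(3)*a/2))*exp(-a/2)


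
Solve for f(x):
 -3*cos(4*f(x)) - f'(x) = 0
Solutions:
 f(x) = -asin((C1 + exp(24*x))/(C1 - exp(24*x)))/4 + pi/4
 f(x) = asin((C1 + exp(24*x))/(C1 - exp(24*x)))/4


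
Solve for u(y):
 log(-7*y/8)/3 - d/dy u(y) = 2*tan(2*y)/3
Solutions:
 u(y) = C1 + y*log(-y)/3 - y*log(2) - y/3 + y*log(7)/3 + log(cos(2*y))/3


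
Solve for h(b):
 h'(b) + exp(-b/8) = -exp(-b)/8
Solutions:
 h(b) = C1 + exp(-b)/8 + 8*exp(-b/8)


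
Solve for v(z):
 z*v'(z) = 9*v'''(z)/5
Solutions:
 v(z) = C1 + Integral(C2*airyai(15^(1/3)*z/3) + C3*airybi(15^(1/3)*z/3), z)


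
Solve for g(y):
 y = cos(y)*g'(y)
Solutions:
 g(y) = C1 + Integral(y/cos(y), y)


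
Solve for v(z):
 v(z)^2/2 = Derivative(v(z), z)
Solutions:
 v(z) = -2/(C1 + z)


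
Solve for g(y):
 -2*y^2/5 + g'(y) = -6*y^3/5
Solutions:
 g(y) = C1 - 3*y^4/10 + 2*y^3/15


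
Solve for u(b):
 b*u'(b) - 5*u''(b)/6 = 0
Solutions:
 u(b) = C1 + C2*erfi(sqrt(15)*b/5)


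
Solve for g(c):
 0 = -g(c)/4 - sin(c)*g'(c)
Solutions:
 g(c) = C1*(cos(c) + 1)^(1/8)/(cos(c) - 1)^(1/8)


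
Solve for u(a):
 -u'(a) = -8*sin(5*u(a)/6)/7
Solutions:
 -8*a/7 + 3*log(cos(5*u(a)/6) - 1)/5 - 3*log(cos(5*u(a)/6) + 1)/5 = C1


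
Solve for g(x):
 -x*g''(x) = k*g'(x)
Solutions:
 g(x) = C1 + x^(1 - re(k))*(C2*sin(log(x)*Abs(im(k))) + C3*cos(log(x)*im(k)))


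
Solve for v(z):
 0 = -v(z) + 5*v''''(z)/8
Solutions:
 v(z) = C1*exp(-10^(3/4)*z/5) + C2*exp(10^(3/4)*z/5) + C3*sin(10^(3/4)*z/5) + C4*cos(10^(3/4)*z/5)


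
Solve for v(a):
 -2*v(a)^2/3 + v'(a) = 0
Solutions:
 v(a) = -3/(C1 + 2*a)


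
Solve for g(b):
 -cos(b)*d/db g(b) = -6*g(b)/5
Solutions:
 g(b) = C1*(sin(b) + 1)^(3/5)/(sin(b) - 1)^(3/5)


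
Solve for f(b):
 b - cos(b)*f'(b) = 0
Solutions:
 f(b) = C1 + Integral(b/cos(b), b)


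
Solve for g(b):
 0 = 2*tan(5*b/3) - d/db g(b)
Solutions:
 g(b) = C1 - 6*log(cos(5*b/3))/5


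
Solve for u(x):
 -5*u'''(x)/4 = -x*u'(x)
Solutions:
 u(x) = C1 + Integral(C2*airyai(10^(2/3)*x/5) + C3*airybi(10^(2/3)*x/5), x)


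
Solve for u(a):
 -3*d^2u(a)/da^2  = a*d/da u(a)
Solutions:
 u(a) = C1 + C2*erf(sqrt(6)*a/6)


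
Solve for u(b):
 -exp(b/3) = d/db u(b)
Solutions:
 u(b) = C1 - 3*exp(b/3)


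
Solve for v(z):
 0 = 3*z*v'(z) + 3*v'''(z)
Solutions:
 v(z) = C1 + Integral(C2*airyai(-z) + C3*airybi(-z), z)


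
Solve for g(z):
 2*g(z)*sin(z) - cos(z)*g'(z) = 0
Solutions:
 g(z) = C1/cos(z)^2


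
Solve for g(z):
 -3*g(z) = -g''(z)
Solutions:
 g(z) = C1*exp(-sqrt(3)*z) + C2*exp(sqrt(3)*z)


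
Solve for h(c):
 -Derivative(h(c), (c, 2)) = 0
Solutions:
 h(c) = C1 + C2*c


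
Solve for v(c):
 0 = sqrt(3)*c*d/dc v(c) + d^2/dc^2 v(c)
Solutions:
 v(c) = C1 + C2*erf(sqrt(2)*3^(1/4)*c/2)


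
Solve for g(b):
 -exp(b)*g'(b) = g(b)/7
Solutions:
 g(b) = C1*exp(exp(-b)/7)


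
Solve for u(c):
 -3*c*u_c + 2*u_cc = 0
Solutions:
 u(c) = C1 + C2*erfi(sqrt(3)*c/2)


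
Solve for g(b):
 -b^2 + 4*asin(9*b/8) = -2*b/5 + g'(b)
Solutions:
 g(b) = C1 - b^3/3 + b^2/5 + 4*b*asin(9*b/8) + 4*sqrt(64 - 81*b^2)/9


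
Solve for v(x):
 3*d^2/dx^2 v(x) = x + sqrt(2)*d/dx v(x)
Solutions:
 v(x) = C1 + C2*exp(sqrt(2)*x/3) - sqrt(2)*x^2/4 - 3*x/2


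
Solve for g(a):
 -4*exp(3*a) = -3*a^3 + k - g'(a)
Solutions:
 g(a) = C1 - 3*a^4/4 + a*k + 4*exp(3*a)/3


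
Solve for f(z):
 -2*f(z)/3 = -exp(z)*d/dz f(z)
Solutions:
 f(z) = C1*exp(-2*exp(-z)/3)


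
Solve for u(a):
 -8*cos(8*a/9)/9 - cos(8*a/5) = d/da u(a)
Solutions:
 u(a) = C1 - sin(8*a/9) - 5*sin(8*a/5)/8


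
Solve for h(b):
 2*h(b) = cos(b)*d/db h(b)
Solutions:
 h(b) = C1*(sin(b) + 1)/(sin(b) - 1)


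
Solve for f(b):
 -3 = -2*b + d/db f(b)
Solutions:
 f(b) = C1 + b^2 - 3*b


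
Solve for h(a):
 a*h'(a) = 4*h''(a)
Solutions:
 h(a) = C1 + C2*erfi(sqrt(2)*a/4)


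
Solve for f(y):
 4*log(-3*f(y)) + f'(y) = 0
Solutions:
 Integral(1/(log(-_y) + log(3)), (_y, f(y)))/4 = C1 - y


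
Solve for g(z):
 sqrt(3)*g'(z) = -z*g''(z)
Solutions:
 g(z) = C1 + C2*z^(1 - sqrt(3))


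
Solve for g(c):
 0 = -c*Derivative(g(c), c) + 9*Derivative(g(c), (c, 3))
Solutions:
 g(c) = C1 + Integral(C2*airyai(3^(1/3)*c/3) + C3*airybi(3^(1/3)*c/3), c)


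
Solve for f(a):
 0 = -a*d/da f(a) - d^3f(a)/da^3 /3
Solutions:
 f(a) = C1 + Integral(C2*airyai(-3^(1/3)*a) + C3*airybi(-3^(1/3)*a), a)


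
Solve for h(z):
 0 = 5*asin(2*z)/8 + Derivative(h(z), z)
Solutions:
 h(z) = C1 - 5*z*asin(2*z)/8 - 5*sqrt(1 - 4*z^2)/16


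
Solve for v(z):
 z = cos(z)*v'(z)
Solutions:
 v(z) = C1 + Integral(z/cos(z), z)


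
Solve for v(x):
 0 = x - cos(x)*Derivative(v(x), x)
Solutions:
 v(x) = C1 + Integral(x/cos(x), x)


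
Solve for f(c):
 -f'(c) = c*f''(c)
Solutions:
 f(c) = C1 + C2*log(c)


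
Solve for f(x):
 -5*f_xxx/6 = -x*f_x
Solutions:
 f(x) = C1 + Integral(C2*airyai(5^(2/3)*6^(1/3)*x/5) + C3*airybi(5^(2/3)*6^(1/3)*x/5), x)


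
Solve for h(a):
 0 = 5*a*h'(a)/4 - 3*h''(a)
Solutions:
 h(a) = C1 + C2*erfi(sqrt(30)*a/12)


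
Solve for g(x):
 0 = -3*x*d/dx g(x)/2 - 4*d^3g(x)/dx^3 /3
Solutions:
 g(x) = C1 + Integral(C2*airyai(-3^(2/3)*x/2) + C3*airybi(-3^(2/3)*x/2), x)


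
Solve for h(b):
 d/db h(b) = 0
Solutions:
 h(b) = C1


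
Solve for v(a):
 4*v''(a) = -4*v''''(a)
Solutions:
 v(a) = C1 + C2*a + C3*sin(a) + C4*cos(a)


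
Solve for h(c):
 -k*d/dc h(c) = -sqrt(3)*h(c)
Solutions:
 h(c) = C1*exp(sqrt(3)*c/k)


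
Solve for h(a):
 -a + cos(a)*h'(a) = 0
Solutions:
 h(a) = C1 + Integral(a/cos(a), a)


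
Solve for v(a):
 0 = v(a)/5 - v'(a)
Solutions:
 v(a) = C1*exp(a/5)


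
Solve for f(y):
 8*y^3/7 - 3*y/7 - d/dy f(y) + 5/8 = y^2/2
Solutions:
 f(y) = C1 + 2*y^4/7 - y^3/6 - 3*y^2/14 + 5*y/8


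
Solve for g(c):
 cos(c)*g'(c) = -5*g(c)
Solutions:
 g(c) = C1*sqrt(sin(c) - 1)*(sin(c)^2 - 2*sin(c) + 1)/(sqrt(sin(c) + 1)*(sin(c)^2 + 2*sin(c) + 1))


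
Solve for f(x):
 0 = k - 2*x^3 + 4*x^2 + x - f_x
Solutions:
 f(x) = C1 + k*x - x^4/2 + 4*x^3/3 + x^2/2


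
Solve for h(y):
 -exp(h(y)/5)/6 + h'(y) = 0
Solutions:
 h(y) = 5*log(-1/(C1 + y)) + 5*log(30)


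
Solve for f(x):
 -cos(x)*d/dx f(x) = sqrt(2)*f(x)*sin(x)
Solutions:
 f(x) = C1*cos(x)^(sqrt(2))


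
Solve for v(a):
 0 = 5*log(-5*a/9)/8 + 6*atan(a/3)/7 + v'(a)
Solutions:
 v(a) = C1 - 5*a*log(-a)/8 - 6*a*atan(a/3)/7 - 5*a*log(5)/8 + 5*a/8 + 5*a*log(3)/4 + 9*log(a^2 + 9)/7


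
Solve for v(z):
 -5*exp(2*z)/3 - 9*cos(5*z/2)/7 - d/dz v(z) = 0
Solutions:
 v(z) = C1 - 5*exp(2*z)/6 - 18*sin(5*z/2)/35


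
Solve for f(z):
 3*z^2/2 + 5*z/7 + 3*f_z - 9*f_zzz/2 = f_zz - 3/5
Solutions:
 f(z) = C1 + C2*exp(z*(-1 + sqrt(55))/9) + C3*exp(-z*(1 + sqrt(55))/9) - z^3/6 - 2*z^2/7 - 397*z/210


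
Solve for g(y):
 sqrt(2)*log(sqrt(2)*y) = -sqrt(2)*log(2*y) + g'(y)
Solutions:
 g(y) = C1 + 2*sqrt(2)*y*log(y) - 2*sqrt(2)*y + 3*sqrt(2)*y*log(2)/2


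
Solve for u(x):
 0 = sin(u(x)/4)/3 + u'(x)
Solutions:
 x/3 + 2*log(cos(u(x)/4) - 1) - 2*log(cos(u(x)/4) + 1) = C1


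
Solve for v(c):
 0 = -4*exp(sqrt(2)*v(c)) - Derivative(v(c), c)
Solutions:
 v(c) = sqrt(2)*(2*log(1/(C1 + 4*c)) - log(2))/4


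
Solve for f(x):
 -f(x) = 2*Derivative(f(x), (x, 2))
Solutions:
 f(x) = C1*sin(sqrt(2)*x/2) + C2*cos(sqrt(2)*x/2)


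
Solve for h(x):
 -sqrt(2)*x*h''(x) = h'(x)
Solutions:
 h(x) = C1 + C2*x^(1 - sqrt(2)/2)


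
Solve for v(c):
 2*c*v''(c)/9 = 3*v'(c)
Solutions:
 v(c) = C1 + C2*c^(29/2)


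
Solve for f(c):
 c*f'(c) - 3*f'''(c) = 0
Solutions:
 f(c) = C1 + Integral(C2*airyai(3^(2/3)*c/3) + C3*airybi(3^(2/3)*c/3), c)


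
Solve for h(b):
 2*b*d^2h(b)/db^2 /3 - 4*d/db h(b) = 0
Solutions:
 h(b) = C1 + C2*b^7


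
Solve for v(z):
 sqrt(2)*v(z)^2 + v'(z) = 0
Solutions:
 v(z) = 1/(C1 + sqrt(2)*z)


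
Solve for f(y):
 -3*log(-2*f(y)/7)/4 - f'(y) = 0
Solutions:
 4*Integral(1/(log(-_y) - log(7) + log(2)), (_y, f(y)))/3 = C1 - y


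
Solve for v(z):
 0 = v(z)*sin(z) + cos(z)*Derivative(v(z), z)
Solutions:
 v(z) = C1*cos(z)


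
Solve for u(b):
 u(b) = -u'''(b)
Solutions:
 u(b) = C3*exp(-b) + (C1*sin(sqrt(3)*b/2) + C2*cos(sqrt(3)*b/2))*exp(b/2)


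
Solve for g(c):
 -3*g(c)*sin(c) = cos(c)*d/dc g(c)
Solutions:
 g(c) = C1*cos(c)^3


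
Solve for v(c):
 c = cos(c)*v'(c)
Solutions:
 v(c) = C1 + Integral(c/cos(c), c)


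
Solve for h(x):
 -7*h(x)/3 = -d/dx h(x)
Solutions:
 h(x) = C1*exp(7*x/3)


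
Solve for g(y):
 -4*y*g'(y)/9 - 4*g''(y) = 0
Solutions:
 g(y) = C1 + C2*erf(sqrt(2)*y/6)


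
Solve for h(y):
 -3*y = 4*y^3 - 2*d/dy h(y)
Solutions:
 h(y) = C1 + y^4/2 + 3*y^2/4


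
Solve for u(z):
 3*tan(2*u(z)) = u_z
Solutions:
 u(z) = -asin(C1*exp(6*z))/2 + pi/2
 u(z) = asin(C1*exp(6*z))/2


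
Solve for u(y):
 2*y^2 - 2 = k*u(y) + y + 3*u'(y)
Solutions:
 u(y) = C1*exp(-k*y/3) + 2*y^2/k - y/k - 2/k - 12*y/k^2 + 3/k^2 + 36/k^3


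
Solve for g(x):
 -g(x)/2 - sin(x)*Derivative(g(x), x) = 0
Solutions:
 g(x) = C1*(cos(x) + 1)^(1/4)/(cos(x) - 1)^(1/4)


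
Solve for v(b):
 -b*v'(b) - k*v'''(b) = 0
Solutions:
 v(b) = C1 + Integral(C2*airyai(b*(-1/k)^(1/3)) + C3*airybi(b*(-1/k)^(1/3)), b)


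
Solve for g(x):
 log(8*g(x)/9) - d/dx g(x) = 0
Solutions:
 -Integral(1/(log(_y) - 2*log(3) + 3*log(2)), (_y, g(x))) = C1 - x


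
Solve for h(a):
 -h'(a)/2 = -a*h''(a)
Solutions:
 h(a) = C1 + C2*a^(3/2)


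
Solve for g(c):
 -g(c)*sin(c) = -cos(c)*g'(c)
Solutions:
 g(c) = C1/cos(c)


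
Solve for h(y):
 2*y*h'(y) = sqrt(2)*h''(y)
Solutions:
 h(y) = C1 + C2*erfi(2^(3/4)*y/2)


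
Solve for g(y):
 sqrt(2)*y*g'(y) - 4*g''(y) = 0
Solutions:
 g(y) = C1 + C2*erfi(2^(3/4)*y/4)


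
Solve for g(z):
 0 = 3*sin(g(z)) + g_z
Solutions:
 g(z) = -acos((-C1 - exp(6*z))/(C1 - exp(6*z))) + 2*pi
 g(z) = acos((-C1 - exp(6*z))/(C1 - exp(6*z)))


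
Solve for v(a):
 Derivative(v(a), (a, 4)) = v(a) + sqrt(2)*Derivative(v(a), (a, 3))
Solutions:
 v(a) = C1*exp(a*(-sqrt(6)*sqrt(-8*3^(2/3)/(-9 + sqrt(273))^(1/3) + 3 + 2*3^(1/3)*(-9 + sqrt(273))^(1/3)) + 3*sqrt(2))/12)*sin(a*sqrt(-4*3^(2/3)/(3*(-9 + sqrt(273))^(1/3)) - 1 + 3^(1/3)*(-9 + sqrt(273))^(1/3)/3 + sqrt(3)/sqrt(-8*3^(2/3)/(-9 + sqrt(273))^(1/3) + 3 + 2*3^(1/3)*(-9 + sqrt(273))^(1/3)))/2) + C2*exp(a*(-sqrt(6)*sqrt(-8*3^(2/3)/(-9 + sqrt(273))^(1/3) + 3 + 2*3^(1/3)*(-9 + sqrt(273))^(1/3)) + 3*sqrt(2))/12)*cos(a*sqrt(-4*3^(2/3)/(3*(-9 + sqrt(273))^(1/3)) - 1 + 3^(1/3)*(-9 + sqrt(273))^(1/3)/3 + sqrt(3)/sqrt(-8*3^(2/3)/(-9 + sqrt(273))^(1/3) + 3 + 2*3^(1/3)*(-9 + sqrt(273))^(1/3)))/2) + C3*exp(a*(sqrt(6)*sqrt(-8*3^(2/3)/(-9 + sqrt(273))^(1/3) + 3 + 2*3^(1/3)*(-9 + sqrt(273))^(1/3)) + 3*sqrt(2) + 6*sqrt(-3^(1/3)*(-9 + sqrt(273))^(1/3)/3 + 1 + 4*3^(2/3)/(3*(-9 + sqrt(273))^(1/3)) + sqrt(3)/sqrt(-8*3^(2/3)/(-9 + sqrt(273))^(1/3) + 3 + 2*3^(1/3)*(-9 + sqrt(273))^(1/3))))/12) + C4*exp(a*(-6*sqrt(-3^(1/3)*(-9 + sqrt(273))^(1/3)/3 + 1 + 4*3^(2/3)/(3*(-9 + sqrt(273))^(1/3)) + sqrt(3)/sqrt(-8*3^(2/3)/(-9 + sqrt(273))^(1/3) + 3 + 2*3^(1/3)*(-9 + sqrt(273))^(1/3))) + sqrt(6)*sqrt(-8*3^(2/3)/(-9 + sqrt(273))^(1/3) + 3 + 2*3^(1/3)*(-9 + sqrt(273))^(1/3)) + 3*sqrt(2))/12)


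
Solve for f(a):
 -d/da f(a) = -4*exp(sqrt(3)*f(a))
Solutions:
 f(a) = sqrt(3)*(2*log(-1/(C1 + 4*a)) - log(3))/6


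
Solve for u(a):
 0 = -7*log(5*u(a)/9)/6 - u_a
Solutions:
 -6*Integral(1/(-log(_y) - log(5) + 2*log(3)), (_y, u(a)))/7 = C1 - a


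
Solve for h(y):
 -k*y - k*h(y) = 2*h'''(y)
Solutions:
 h(y) = C1*exp(2^(2/3)*y*(-k)^(1/3)/2) + C2*exp(2^(2/3)*y*(-k)^(1/3)*(-1 + sqrt(3)*I)/4) + C3*exp(-2^(2/3)*y*(-k)^(1/3)*(1 + sqrt(3)*I)/4) - y


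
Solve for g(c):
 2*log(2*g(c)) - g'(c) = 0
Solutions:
 -Integral(1/(log(_y) + log(2)), (_y, g(c)))/2 = C1 - c


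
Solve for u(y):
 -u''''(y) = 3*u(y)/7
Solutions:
 u(y) = (C1*sin(sqrt(2)*3^(1/4)*7^(3/4)*y/14) + C2*cos(sqrt(2)*3^(1/4)*7^(3/4)*y/14))*exp(-sqrt(2)*3^(1/4)*7^(3/4)*y/14) + (C3*sin(sqrt(2)*3^(1/4)*7^(3/4)*y/14) + C4*cos(sqrt(2)*3^(1/4)*7^(3/4)*y/14))*exp(sqrt(2)*3^(1/4)*7^(3/4)*y/14)


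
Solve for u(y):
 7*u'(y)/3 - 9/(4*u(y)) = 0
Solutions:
 u(y) = -sqrt(C1 + 378*y)/14
 u(y) = sqrt(C1 + 378*y)/14


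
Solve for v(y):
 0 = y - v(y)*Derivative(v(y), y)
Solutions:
 v(y) = -sqrt(C1 + y^2)
 v(y) = sqrt(C1 + y^2)


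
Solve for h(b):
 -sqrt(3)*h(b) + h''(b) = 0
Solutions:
 h(b) = C1*exp(-3^(1/4)*b) + C2*exp(3^(1/4)*b)


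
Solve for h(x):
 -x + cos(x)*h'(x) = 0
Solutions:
 h(x) = C1 + Integral(x/cos(x), x)


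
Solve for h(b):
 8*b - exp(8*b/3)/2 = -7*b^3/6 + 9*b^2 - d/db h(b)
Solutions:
 h(b) = C1 - 7*b^4/24 + 3*b^3 - 4*b^2 + 3*exp(8*b/3)/16


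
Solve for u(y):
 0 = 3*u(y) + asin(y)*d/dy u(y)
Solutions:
 u(y) = C1*exp(-3*Integral(1/asin(y), y))


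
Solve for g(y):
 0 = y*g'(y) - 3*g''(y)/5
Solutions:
 g(y) = C1 + C2*erfi(sqrt(30)*y/6)


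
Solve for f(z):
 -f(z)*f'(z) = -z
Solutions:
 f(z) = -sqrt(C1 + z^2)
 f(z) = sqrt(C1 + z^2)


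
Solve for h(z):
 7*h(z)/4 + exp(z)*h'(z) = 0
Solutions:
 h(z) = C1*exp(7*exp(-z)/4)


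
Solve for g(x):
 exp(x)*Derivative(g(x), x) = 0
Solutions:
 g(x) = C1


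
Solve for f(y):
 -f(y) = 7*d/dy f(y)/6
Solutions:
 f(y) = C1*exp(-6*y/7)


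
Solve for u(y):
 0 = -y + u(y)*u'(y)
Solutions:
 u(y) = -sqrt(C1 + y^2)
 u(y) = sqrt(C1 + y^2)


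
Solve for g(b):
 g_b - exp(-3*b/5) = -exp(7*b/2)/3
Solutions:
 g(b) = C1 - 2*exp(7*b/2)/21 - 5*exp(-3*b/5)/3


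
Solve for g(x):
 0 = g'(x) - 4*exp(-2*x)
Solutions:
 g(x) = C1 - 2*exp(-2*x)


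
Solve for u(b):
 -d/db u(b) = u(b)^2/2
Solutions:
 u(b) = 2/(C1 + b)


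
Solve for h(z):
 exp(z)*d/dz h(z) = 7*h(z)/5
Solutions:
 h(z) = C1*exp(-7*exp(-z)/5)


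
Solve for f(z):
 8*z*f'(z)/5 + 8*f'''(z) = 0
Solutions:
 f(z) = C1 + Integral(C2*airyai(-5^(2/3)*z/5) + C3*airybi(-5^(2/3)*z/5), z)


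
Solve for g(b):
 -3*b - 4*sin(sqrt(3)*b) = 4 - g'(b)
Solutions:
 g(b) = C1 + 3*b^2/2 + 4*b - 4*sqrt(3)*cos(sqrt(3)*b)/3


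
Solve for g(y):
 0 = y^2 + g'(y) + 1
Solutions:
 g(y) = C1 - y^3/3 - y


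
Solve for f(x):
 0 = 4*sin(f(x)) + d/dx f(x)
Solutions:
 f(x) = -acos((-C1 - exp(8*x))/(C1 - exp(8*x))) + 2*pi
 f(x) = acos((-C1 - exp(8*x))/(C1 - exp(8*x)))


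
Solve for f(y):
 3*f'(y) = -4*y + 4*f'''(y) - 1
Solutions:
 f(y) = C1 + C2*exp(-sqrt(3)*y/2) + C3*exp(sqrt(3)*y/2) - 2*y^2/3 - y/3


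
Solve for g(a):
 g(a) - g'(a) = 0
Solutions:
 g(a) = C1*exp(a)


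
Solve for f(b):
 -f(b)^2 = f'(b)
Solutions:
 f(b) = 1/(C1 + b)


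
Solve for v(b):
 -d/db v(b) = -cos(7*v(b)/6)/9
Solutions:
 -b/9 - 3*log(sin(7*v(b)/6) - 1)/7 + 3*log(sin(7*v(b)/6) + 1)/7 = C1


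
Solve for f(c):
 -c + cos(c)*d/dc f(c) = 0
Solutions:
 f(c) = C1 + Integral(c/cos(c), c)


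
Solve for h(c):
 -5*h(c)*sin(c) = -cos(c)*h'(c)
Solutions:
 h(c) = C1/cos(c)^5


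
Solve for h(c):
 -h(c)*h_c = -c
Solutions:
 h(c) = -sqrt(C1 + c^2)
 h(c) = sqrt(C1 + c^2)


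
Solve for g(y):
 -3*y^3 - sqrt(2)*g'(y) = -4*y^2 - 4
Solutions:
 g(y) = C1 - 3*sqrt(2)*y^4/8 + 2*sqrt(2)*y^3/3 + 2*sqrt(2)*y


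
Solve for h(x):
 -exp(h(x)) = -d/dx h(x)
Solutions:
 h(x) = log(-1/(C1 + x))


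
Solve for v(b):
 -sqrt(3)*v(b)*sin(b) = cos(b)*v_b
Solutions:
 v(b) = C1*cos(b)^(sqrt(3))


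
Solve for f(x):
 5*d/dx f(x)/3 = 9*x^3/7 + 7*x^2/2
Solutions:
 f(x) = C1 + 27*x^4/140 + 7*x^3/10


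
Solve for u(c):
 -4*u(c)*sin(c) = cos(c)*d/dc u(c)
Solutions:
 u(c) = C1*cos(c)^4


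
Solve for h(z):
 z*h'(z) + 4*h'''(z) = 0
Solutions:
 h(z) = C1 + Integral(C2*airyai(-2^(1/3)*z/2) + C3*airybi(-2^(1/3)*z/2), z)


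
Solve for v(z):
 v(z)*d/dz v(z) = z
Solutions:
 v(z) = -sqrt(C1 + z^2)
 v(z) = sqrt(C1 + z^2)


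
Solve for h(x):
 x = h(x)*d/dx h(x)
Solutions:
 h(x) = -sqrt(C1 + x^2)
 h(x) = sqrt(C1 + x^2)


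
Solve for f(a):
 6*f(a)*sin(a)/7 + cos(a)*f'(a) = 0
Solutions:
 f(a) = C1*cos(a)^(6/7)


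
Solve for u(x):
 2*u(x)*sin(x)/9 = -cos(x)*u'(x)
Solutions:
 u(x) = C1*cos(x)^(2/9)


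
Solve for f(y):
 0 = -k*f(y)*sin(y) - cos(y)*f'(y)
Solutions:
 f(y) = C1*exp(k*log(cos(y)))


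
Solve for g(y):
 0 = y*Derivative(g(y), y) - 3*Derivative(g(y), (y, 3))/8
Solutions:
 g(y) = C1 + Integral(C2*airyai(2*3^(2/3)*y/3) + C3*airybi(2*3^(2/3)*y/3), y)


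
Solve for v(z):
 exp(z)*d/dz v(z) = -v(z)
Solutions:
 v(z) = C1*exp(exp(-z))
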